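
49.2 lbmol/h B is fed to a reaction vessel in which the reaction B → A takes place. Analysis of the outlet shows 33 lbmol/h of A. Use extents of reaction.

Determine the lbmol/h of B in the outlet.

For A: n = n₀ + 1ξ → 33 = 0 + 1ξ, giving ξ = 33 lbmol/h.
Outlet amounts (n = n₀ + ν ξ):
  B: 49.2 − 1(33) = 16.2
  A: 0 + 1(33) = 33

16.2 lbmol/h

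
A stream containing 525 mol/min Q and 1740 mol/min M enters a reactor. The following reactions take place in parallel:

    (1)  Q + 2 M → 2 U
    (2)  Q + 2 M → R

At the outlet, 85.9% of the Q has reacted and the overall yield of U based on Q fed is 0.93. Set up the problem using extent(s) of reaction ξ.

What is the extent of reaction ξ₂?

Yield of U: 2ξ₁ / 525 = 0.93 → ξ₁ = 244.1 mol/min.
Conversion of Q: 1ξ₁ + 1ξ₂ = 0.859 × 525 = 451 → ξ₂ = 206.8 mol/min.
Outlet amounts (n = n₀ + Σ ν·ξ):
  Q: 525 − 1(244.1) − 1(206.8) = 74.03
  M: 1740 − 2(244.1) − 2(206.8) = 838.1
  U: 0 + 2(244.1) = 488.2
  R: 0 + 1(206.8) = 206.8

ξ₂ = 207 mol/min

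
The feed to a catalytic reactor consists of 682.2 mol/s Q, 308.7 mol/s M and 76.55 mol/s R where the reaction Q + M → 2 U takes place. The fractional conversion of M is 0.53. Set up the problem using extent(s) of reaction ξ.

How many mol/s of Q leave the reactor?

519 mol/s

M reacted = 0.53 × 308.7 = 163.6 mol/s; ν_M = −1, so ξ = 163.6/1 = 163.6 mol/s.
Outlet amounts (n = n₀ + ν ξ):
  Q: 682.2 − 1(163.6) = 518.6
  M: 308.7 − 1(163.6) = 145.1
  U: 0 + 2(163.6) = 327.2
  R: 76.55 (inert)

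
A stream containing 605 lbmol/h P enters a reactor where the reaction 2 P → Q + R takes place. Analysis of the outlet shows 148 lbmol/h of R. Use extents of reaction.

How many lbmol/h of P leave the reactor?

For R: n = n₀ + 1ξ → 148 = 0 + 1ξ, giving ξ = 148 lbmol/h.
Outlet amounts (n = n₀ + ν ξ):
  P: 605 − 2(148) = 309
  Q: 0 + 1(148) = 148
  R: 0 + 1(148) = 148

309 lbmol/h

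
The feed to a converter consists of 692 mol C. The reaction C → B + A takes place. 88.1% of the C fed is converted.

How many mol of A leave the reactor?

C reacted = 0.881 × 692 = 609.7 mol; ν_C = −1, so ξ = 609.7/1 = 609.7 mol.
Outlet amounts (n = n₀ + ν ξ):
  C: 692 − 1(609.7) = 82.35
  B: 0 + 1(609.7) = 609.7
  A: 0 + 1(609.7) = 609.7

610 mol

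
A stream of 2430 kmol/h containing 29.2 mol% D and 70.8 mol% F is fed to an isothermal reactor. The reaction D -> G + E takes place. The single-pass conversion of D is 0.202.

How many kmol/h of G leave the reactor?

D reacted = 0.202 × 709.6 = 143.3 kmol/h; ν_D = −1, so ξ = 143.3/1 = 143.3 kmol/h.
Outlet amounts (n = n₀ + ν ξ):
  D: 709.6 − 1(143.3) = 566.2
  G: 0 + 1(143.3) = 143.3
  E: 0 + 1(143.3) = 143.3
  F: 1720 (inert)

143 kmol/h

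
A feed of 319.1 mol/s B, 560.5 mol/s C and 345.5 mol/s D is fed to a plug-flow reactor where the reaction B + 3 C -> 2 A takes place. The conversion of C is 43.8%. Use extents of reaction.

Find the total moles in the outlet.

1060 mol/s

C reacted = 0.438 × 560.5 = 245.5 mol/s; ν_C = −3, so ξ = 245.5/3 = 81.83 mol/s.
Outlet amounts (n = n₀ + ν ξ):
  B: 319.1 − 1(81.83) = 237.3
  C: 560.5 − 3(81.83) = 315
  A: 0 + 2(81.83) = 163.7
  D: 345.5 (inert)
Total out = 237.3 + 315 + 163.7 + 345.5 = 1061 mol/s.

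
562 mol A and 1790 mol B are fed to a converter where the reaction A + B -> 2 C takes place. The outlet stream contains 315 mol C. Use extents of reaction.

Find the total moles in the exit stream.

2350 mol

For C: n = n₀ + 2ξ → 315 = 0 + 2ξ, giving ξ = 157.5 mol.
Outlet amounts (n = n₀ + ν ξ):
  A: 562 − 1(157.5) = 404.5
  B: 1790 − 1(157.5) = 1632
  C: 0 + 2(157.5) = 315
Total out = 404.5 + 1632 + 315 = 2352 mol.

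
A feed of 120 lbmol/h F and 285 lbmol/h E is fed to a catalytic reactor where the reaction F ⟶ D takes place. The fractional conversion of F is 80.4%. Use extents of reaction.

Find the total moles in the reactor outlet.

F reacted = 0.804 × 120 = 96.48 lbmol/h; ν_F = −1, so ξ = 96.48/1 = 96.48 lbmol/h.
Outlet amounts (n = n₀ + ν ξ):
  F: 120 − 1(96.48) = 23.52
  D: 0 + 1(96.48) = 96.48
  E: 285 (inert)
Total out = 23.52 + 96.48 + 285 = 405 lbmol/h.

405 lbmol/h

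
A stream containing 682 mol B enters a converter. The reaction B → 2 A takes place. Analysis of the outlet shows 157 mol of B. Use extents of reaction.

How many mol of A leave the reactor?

For B: n = n₀ − 1ξ → 157 = 682 − 1ξ, giving ξ = 525 mol.
Outlet amounts (n = n₀ + ν ξ):
  B: 682 − 1(525) = 157
  A: 0 + 2(525) = 1050

1050 mol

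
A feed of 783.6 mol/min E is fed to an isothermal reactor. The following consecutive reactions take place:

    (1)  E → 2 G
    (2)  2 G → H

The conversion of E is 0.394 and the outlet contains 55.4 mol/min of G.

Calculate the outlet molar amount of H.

281 mol/min

Conversion of E: E consumed = 1ξ₁ = 0.394 × 783.6 → ξ₁ = 308.7 mol/min.
G balance: n_G = 0 + 2ξ₁ − 2ξ₂ = 55.4 → ξ₂ = (2·308.7 − 55.4)/2 = 281 mol/min.
Outlet amounts (n = n₀ + Σ ν·ξ):
  E: 783.6 − 1(308.7) = 474.9
  G: 0 + 2(308.7) − 2(281) = 55.4
  H: 0 + 1(281) = 281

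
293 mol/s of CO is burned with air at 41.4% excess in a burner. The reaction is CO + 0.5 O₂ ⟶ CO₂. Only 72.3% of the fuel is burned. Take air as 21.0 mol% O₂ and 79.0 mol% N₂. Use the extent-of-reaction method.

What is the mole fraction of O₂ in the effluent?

Stoichiometric O₂ = 0.5 × 293 = 146.5 mol/s; O₂ fed = 146.5 × 1.414 = 207.2 mol/s.
N₂ fed = 207.2 × 79/21 = 779.3 mol/s.
Fuel reacted = 0.723 × 293 → ξ = 211.8 mol/s.
Outlet (n = n₀ + ν ξ):
  CO: 293 − 1(211.8) = 81.16
  O₂: 207.2 − 0.5(211.8) = 101.2
  N₂: 779.3 (inert)
  CO₂: 0 + 1(211.8) = 211.8
Total out = 1174 mol/s; y_O₂ = 101.2 / 1174 = 0.08626.

0.0863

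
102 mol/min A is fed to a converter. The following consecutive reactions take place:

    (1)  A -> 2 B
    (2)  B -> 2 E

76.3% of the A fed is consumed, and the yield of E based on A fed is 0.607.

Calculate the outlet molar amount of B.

Conversion of A: A consumed = 1ξ₁ = 0.763 × 102 → ξ₁ = 77.83 mol/min.
Yield of E: 2ξ₂ / 102 = 0.607 → ξ₂ = 30.96 mol/min.
Outlet amounts (n = n₀ + Σ ν·ξ):
  A: 102 − 1(77.83) = 24.17
  B: 0 + 2(77.83) − 1(30.96) = 124.7
  E: 0 + 2(30.96) = 61.91

125 mol/min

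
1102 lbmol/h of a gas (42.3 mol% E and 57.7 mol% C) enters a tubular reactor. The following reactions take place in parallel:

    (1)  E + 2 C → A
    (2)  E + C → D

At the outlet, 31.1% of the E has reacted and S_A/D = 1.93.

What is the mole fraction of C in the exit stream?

Conversion of E: E consumed = 0.311 × 466.1 = 145 lbmol/h = 1ξ₁ + 1ξ₂.
Selectivity: 1ξ₁ / (1ξ₂) = 1.93 → ξ₁ = 1.93 ξ₂.
Substitute: (1·1.93 + 1) ξ₂ = 145 → ξ₂ = 49.48 lbmol/h, ξ₁ = 95.49 lbmol/h.
Outlet amounts (n = n₀ + Σ ν·ξ):
  E: 466.1 − 1(95.49) − 1(49.48) = 321.2
  C: 635.9 − 2(95.49) − 1(49.48) = 395.4
  A: 0 + 1(95.49) = 95.49
  D: 0 + 1(49.48) = 49.48
Total out = 861.5 lbmol/h; y_C = 395.4 / 861.5 = 0.4589.

0.459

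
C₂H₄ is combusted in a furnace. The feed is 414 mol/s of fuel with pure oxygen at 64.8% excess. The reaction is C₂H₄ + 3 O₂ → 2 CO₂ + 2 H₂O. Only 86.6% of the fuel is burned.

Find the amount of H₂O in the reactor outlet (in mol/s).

717 mol/s

Stoichiometric O₂ = 3 × 414 = 1242 mol/s; O₂ fed = 1242 × 1.648 = 2047 mol/s.
Fuel reacted = 0.866 × 414 → ξ = 358.5 mol/s.
Outlet (n = n₀ + ν ξ):
  C₂H₄: 414 − 1(358.5) = 55.48
  O₂: 2047 − 3(358.5) = 971.2
  CO₂: 0 + 2(358.5) = 717
  H₂O: 0 + 2(358.5) = 717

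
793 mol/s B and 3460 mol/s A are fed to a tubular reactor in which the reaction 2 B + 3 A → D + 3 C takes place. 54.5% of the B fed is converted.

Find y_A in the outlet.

B reacted = 0.545 × 793 = 432.2 mol/s; ν_B = −2, so ξ = 432.2/2 = 216.1 mol/s.
Outlet amounts (n = n₀ + ν ξ):
  B: 793 − 2(216.1) = 360.8
  A: 3460 − 3(216.1) = 2812
  D: 0 + 1(216.1) = 216.1
  C: 0 + 3(216.1) = 648.3
Total out = 4037 mol/s; y_A = 2812 / 4037 = 0.6965.

0.697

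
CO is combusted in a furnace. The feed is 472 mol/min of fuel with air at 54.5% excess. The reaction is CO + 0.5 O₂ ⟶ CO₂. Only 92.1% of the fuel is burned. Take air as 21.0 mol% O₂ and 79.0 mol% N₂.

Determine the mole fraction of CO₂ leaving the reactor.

Stoichiometric O₂ = 0.5 × 472 = 236 mol/min; O₂ fed = 236 × 1.545 = 364.6 mol/min.
N₂ fed = 364.6 × 79/21 = 1372 mol/min.
Fuel reacted = 0.921 × 472 → ξ = 434.7 mol/min.
Outlet (n = n₀ + ν ξ):
  CO: 472 − 1(434.7) = 37.29
  O₂: 364.6 − 0.5(434.7) = 147.3
  N₂: 1372 (inert)
  CO₂: 0 + 1(434.7) = 434.7
Total out = 1991 mol/min; y_CO₂ = 434.7 / 1991 = 0.2183.

0.218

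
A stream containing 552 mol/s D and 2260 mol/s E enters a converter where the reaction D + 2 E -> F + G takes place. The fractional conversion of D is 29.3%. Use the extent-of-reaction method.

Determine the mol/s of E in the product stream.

D reacted = 0.293 × 552 = 161.7 mol/s; ν_D = −1, so ξ = 161.7/1 = 161.7 mol/s.
Outlet amounts (n = n₀ + ν ξ):
  D: 552 − 1(161.7) = 390.3
  E: 2260 − 2(161.7) = 1937
  F: 0 + 1(161.7) = 161.7
  G: 0 + 1(161.7) = 161.7

1940 mol/s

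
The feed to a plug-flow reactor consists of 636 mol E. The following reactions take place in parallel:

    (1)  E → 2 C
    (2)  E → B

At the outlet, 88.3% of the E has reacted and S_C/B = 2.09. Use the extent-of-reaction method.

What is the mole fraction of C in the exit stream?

0.622

Conversion of E: E consumed = 0.883 × 636 = 561.6 mol = 1ξ₁ + 1ξ₂.
Selectivity: 2ξ₁ / (1ξ₂) = 2.09 → ξ₁ = 1.045 ξ₂.
Substitute: (1·1.045 + 1) ξ₂ = 561.6 → ξ₂ = 274.6 mol, ξ₁ = 287 mol.
Outlet amounts (n = n₀ + Σ ν·ξ):
  E: 636 − 1(287) − 1(274.6) = 74.41
  C: 0 + 2(287) = 573.9
  B: 0 + 1(274.6) = 274.6
Total out = 923 mol; y_C = 573.9 / 923 = 0.6218.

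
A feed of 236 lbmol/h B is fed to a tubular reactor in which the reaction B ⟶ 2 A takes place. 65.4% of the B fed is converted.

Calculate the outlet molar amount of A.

309 lbmol/h

B reacted = 0.654 × 236 = 154.3 lbmol/h; ν_B = −1, so ξ = 154.3/1 = 154.3 lbmol/h.
Outlet amounts (n = n₀ + ν ξ):
  B: 236 − 1(154.3) = 81.66
  A: 0 + 2(154.3) = 308.7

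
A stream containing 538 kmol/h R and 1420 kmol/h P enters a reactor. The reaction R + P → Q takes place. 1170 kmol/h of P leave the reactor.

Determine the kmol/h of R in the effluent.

For P: n = n₀ − 1ξ → 1170 = 1420 − 1ξ, giving ξ = 250 kmol/h.
Outlet amounts (n = n₀ + ν ξ):
  R: 538 − 1(250) = 288
  P: 1420 − 1(250) = 1170
  Q: 0 + 1(250) = 250

288 kmol/h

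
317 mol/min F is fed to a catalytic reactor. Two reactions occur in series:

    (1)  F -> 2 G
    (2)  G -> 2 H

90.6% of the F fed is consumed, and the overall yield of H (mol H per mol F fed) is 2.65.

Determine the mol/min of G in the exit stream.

Conversion of F: F consumed = 1ξ₁ = 0.906 × 317 → ξ₁ = 287.2 mol/min.
Yield of H: 2ξ₂ / 317 = 2.65 → ξ₂ = 420 mol/min.
Outlet amounts (n = n₀ + Σ ν·ξ):
  F: 317 − 1(287.2) = 29.8
  G: 0 + 2(287.2) − 1(420) = 154.4
  H: 0 + 2(420) = 840

154 mol/min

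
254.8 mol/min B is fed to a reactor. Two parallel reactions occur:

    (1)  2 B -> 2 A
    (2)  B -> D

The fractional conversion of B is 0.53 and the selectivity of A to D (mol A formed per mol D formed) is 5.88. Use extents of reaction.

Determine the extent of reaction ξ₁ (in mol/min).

Conversion of B: B consumed = 0.53 × 254.8 = 135 mol/min = 2ξ₁ + 1ξ₂.
Selectivity: 2ξ₁ / (1ξ₂) = 5.88 → ξ₁ = 2.94 ξ₂.
Substitute: (2·2.94 + 1) ξ₂ = 135 → ξ₂ = 19.63 mol/min, ξ₁ = 57.71 mol/min.
Outlet amounts (n = n₀ + Σ ν·ξ):
  B: 254.8 − 2(57.71) − 1(19.63) = 119.8
  A: 0 + 2(57.71) = 115.4
  D: 0 + 1(19.63) = 19.63

ξ₁ = 57.7 mol/min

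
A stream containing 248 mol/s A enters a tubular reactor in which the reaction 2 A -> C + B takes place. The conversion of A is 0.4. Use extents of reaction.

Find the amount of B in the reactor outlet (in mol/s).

49.6 mol/s

A reacted = 0.4 × 248 = 99.2 mol/s; ν_A = −2, so ξ = 99.2/2 = 49.6 mol/s.
Outlet amounts (n = n₀ + ν ξ):
  A: 248 − 2(49.6) = 148.8
  C: 0 + 1(49.6) = 49.6
  B: 0 + 1(49.6) = 49.6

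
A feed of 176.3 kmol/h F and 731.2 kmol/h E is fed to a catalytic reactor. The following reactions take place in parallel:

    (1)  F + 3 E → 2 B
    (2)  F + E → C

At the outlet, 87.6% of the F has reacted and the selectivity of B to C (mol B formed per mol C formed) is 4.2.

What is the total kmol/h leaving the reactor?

648 kmol/h

Conversion of F: F consumed = 0.876 × 176.3 = 154.4 kmol/h = 1ξ₁ + 1ξ₂.
Selectivity: 2ξ₁ / (1ξ₂) = 4.2 → ξ₁ = 2.1 ξ₂.
Substitute: (1·2.1 + 1) ξ₂ = 154.4 → ξ₂ = 49.82 kmol/h, ξ₁ = 104.6 kmol/h.
Outlet amounts (n = n₀ + Σ ν·ξ):
  F: 176.3 − 1(104.6) − 1(49.82) = 21.86
  E: 731.2 − 3(104.6) − 1(49.82) = 367.5
  B: 0 + 2(104.6) = 209.2
  C: 0 + 1(49.82) = 49.82
Total out = 21.86 + 367.5 + 209.2 + 49.82 = 648.4 kmol/h.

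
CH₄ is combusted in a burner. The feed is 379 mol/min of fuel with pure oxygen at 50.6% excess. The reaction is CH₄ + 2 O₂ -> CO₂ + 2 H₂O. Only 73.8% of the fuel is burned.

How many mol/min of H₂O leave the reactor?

Stoichiometric O₂ = 2 × 379 = 758 mol/min; O₂ fed = 758 × 1.506 = 1142 mol/min.
Fuel reacted = 0.738 × 379 → ξ = 279.7 mol/min.
Outlet (n = n₀ + ν ξ):
  CH₄: 379 − 1(279.7) = 99.3
  O₂: 1142 − 2(279.7) = 582.1
  CO₂: 0 + 1(279.7) = 279.7
  H₂O: 0 + 2(279.7) = 559.4

559 mol/min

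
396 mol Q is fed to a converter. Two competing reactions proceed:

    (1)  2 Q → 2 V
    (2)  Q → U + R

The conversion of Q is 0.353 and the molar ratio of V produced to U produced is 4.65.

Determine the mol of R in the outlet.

24.7 mol

Conversion of Q: Q consumed = 0.353 × 396 = 139.8 mol = 2ξ₁ + 1ξ₂.
Selectivity: 2ξ₁ / (1ξ₂) = 4.65 → ξ₁ = 2.325 ξ₂.
Substitute: (2·2.325 + 1) ξ₂ = 139.8 → ξ₂ = 24.74 mol, ξ₁ = 57.52 mol.
Outlet amounts (n = n₀ + Σ ν·ξ):
  Q: 396 − 2(57.52) − 1(24.74) = 256.2
  V: 0 + 2(57.52) = 115
  U: 0 + 1(24.74) = 24.74
  R: 0 + 1(24.74) = 24.74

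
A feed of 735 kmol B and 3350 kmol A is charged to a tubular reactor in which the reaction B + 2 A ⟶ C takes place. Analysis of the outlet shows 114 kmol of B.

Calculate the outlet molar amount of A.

For B: n = n₀ − 1ξ → 114 = 735 − 1ξ, giving ξ = 621 kmol.
Outlet amounts (n = n₀ + ν ξ):
  B: 735 − 1(621) = 114
  A: 3350 − 2(621) = 2108
  C: 0 + 1(621) = 621

2110 kmol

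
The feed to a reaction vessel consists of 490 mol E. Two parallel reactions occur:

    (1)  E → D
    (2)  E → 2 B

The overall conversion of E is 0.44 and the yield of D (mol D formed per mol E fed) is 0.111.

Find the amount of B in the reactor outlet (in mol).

322 mol

Yield of D: 1ξ₁ / 490 = 0.111 → ξ₁ = 54.39 mol.
Conversion of E: 1ξ₁ + 1ξ₂ = 0.44 × 490 = 215.6 → ξ₂ = 161.2 mol.
Outlet amounts (n = n₀ + Σ ν·ξ):
  E: 490 − 1(54.39) − 1(161.2) = 274.4
  D: 0 + 1(54.39) = 54.39
  B: 0 + 2(161.2) = 322.4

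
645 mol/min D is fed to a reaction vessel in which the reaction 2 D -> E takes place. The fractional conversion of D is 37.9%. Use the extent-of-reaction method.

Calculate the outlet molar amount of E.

122 mol/min

D reacted = 0.379 × 645 = 244.5 mol/min; ν_D = −2, so ξ = 244.5/2 = 122.2 mol/min.
Outlet amounts (n = n₀ + ν ξ):
  D: 645 − 2(122.2) = 400.5
  E: 0 + 1(122.2) = 122.2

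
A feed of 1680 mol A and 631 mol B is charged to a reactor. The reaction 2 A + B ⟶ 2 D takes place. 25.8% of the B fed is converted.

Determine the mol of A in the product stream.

B reacted = 0.258 × 631 = 162.8 mol; ν_B = −1, so ξ = 162.8/1 = 162.8 mol.
Outlet amounts (n = n₀ + ν ξ):
  A: 1680 − 2(162.8) = 1354
  B: 631 − 1(162.8) = 468.2
  D: 0 + 2(162.8) = 325.6

1350 mol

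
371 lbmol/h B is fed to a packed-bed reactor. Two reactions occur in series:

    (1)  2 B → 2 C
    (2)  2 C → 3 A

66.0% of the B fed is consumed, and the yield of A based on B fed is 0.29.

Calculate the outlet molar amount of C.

173 lbmol/h

Conversion of B: B consumed = 2ξ₁ = 0.66 × 371 → ξ₁ = 122.4 lbmol/h.
Yield of A: 3ξ₂ / 371 = 0.29 → ξ₂ = 35.86 lbmol/h.
Outlet amounts (n = n₀ + Σ ν·ξ):
  B: 371 − 2(122.4) = 126.1
  C: 0 + 2(122.4) − 2(35.86) = 173.1
  A: 0 + 3(35.86) = 107.6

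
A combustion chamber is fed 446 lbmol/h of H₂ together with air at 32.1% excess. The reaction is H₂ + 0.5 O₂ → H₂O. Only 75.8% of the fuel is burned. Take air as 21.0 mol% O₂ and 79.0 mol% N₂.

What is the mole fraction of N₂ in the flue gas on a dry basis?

Stoichiometric O₂ = 0.5 × 446 = 223 lbmol/h; O₂ fed = 223 × 1.321 = 294.6 lbmol/h.
N₂ fed = 294.6 × 79/21 = 1108 lbmol/h.
Fuel reacted = 0.758 × 446 → ξ = 338.1 lbmol/h.
Outlet (n = n₀ + ν ξ):
  H₂: 446 − 1(338.1) = 107.9
  O₂: 294.6 − 0.5(338.1) = 125.5
  N₂: 1108 (inert)
  H₂O: 0 + 1(338.1) = 338.1
Dry total = 1342 lbmol/h; y_N₂ (dry) = 1108 / 1342 = 0.826.

0.826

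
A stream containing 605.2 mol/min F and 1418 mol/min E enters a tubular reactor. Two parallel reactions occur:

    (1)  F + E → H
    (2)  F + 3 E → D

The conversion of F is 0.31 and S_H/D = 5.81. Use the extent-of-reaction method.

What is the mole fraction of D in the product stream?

0.0155

Conversion of F: F consumed = 0.31 × 605.2 = 187.6 mol/min = 1ξ₁ + 1ξ₂.
Selectivity: 1ξ₁ / (1ξ₂) = 5.81 → ξ₁ = 5.81 ξ₂.
Substitute: (1·5.81 + 1) ξ₂ = 187.6 → ξ₂ = 27.55 mol/min, ξ₁ = 160.1 mol/min.
Outlet amounts (n = n₀ + Σ ν·ξ):
  F: 605.2 − 1(160.1) − 1(27.55) = 417.6
  E: 1418 − 1(160.1) − 3(27.55) = 1175
  H: 0 + 1(160.1) = 160.1
  D: 0 + 1(27.55) = 27.55
Total out = 1780 mol/min; y_D = 27.55 / 1780 = 0.01547.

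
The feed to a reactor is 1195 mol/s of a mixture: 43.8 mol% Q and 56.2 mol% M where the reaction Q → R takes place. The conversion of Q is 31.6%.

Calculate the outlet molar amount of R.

165 mol/s

Q reacted = 0.316 × 523.4 = 165.4 mol/s; ν_Q = −1, so ξ = 165.4/1 = 165.4 mol/s.
Outlet amounts (n = n₀ + ν ξ):
  Q: 523.4 − 1(165.4) = 358
  R: 0 + 1(165.4) = 165.4
  M: 671.6 (inert)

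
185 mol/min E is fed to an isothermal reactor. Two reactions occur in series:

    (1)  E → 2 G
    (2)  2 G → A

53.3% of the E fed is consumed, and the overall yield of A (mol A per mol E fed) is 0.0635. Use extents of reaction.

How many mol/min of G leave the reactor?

174 mol/min

Conversion of E: E consumed = 1ξ₁ = 0.533 × 185 → ξ₁ = 98.61 mol/min.
Yield of A: 1ξ₂ / 185 = 0.0635 → ξ₂ = 11.75 mol/min.
Outlet amounts (n = n₀ + Σ ν·ξ):
  E: 185 − 1(98.61) = 86.39
  G: 0 + 2(98.61) − 2(11.75) = 173.7
  A: 0 + 1(11.75) = 11.75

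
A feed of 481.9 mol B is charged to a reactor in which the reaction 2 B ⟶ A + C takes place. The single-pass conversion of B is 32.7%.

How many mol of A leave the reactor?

B reacted = 0.327 × 481.9 = 157.6 mol; ν_B = −2, so ξ = 157.6/2 = 78.79 mol.
Outlet amounts (n = n₀ + ν ξ):
  B: 481.9 − 2(78.79) = 324.3
  A: 0 + 1(78.79) = 78.79
  C: 0 + 1(78.79) = 78.79

78.8 mol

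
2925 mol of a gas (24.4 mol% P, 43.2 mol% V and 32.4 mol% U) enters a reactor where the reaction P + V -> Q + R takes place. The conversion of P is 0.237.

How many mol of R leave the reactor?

169 mol

P reacted = 0.237 × 713.7 = 169.1 mol; ν_P = −1, so ξ = 169.1/1 = 169.1 mol.
Outlet amounts (n = n₀ + ν ξ):
  P: 713.7 − 1(169.1) = 544.6
  V: 1264 − 1(169.1) = 1094
  Q: 0 + 1(169.1) = 169.1
  R: 0 + 1(169.1) = 169.1
  U: 947.7 (inert)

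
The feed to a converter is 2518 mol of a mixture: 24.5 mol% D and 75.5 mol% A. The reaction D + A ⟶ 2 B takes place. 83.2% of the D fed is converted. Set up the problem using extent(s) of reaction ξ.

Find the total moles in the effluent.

2520 mol

D reacted = 0.832 × 616.9 = 513.3 mol; ν_D = −1, so ξ = 513.3/1 = 513.3 mol.
Outlet amounts (n = n₀ + ν ξ):
  D: 616.9 − 1(513.3) = 103.6
  A: 1901 − 1(513.3) = 1388
  B: 0 + 2(513.3) = 1027
Total out = 103.6 + 1388 + 1027 = 2518 mol.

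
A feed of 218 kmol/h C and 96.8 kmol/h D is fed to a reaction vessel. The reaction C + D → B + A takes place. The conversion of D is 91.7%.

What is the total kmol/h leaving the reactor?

D reacted = 0.917 × 96.8 = 88.77 kmol/h; ν_D = −1, so ξ = 88.77/1 = 88.77 kmol/h.
Outlet amounts (n = n₀ + ν ξ):
  C: 218 − 1(88.77) = 129.2
  D: 96.8 − 1(88.77) = 8.034
  B: 0 + 1(88.77) = 88.77
  A: 0 + 1(88.77) = 88.77
Total out = 129.2 + 8.034 + 88.77 + 88.77 = 314.8 kmol/h.

315 kmol/h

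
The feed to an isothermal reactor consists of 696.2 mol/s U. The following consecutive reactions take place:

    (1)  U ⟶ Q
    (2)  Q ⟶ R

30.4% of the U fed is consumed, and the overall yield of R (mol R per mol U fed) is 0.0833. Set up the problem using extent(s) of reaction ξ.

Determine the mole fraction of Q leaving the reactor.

Conversion of U: U consumed = 1ξ₁ = 0.304 × 696.2 → ξ₁ = 211.6 mol/s.
Yield of R: 1ξ₂ / 696.2 = 0.0833 → ξ₂ = 57.99 mol/s.
Outlet amounts (n = n₀ + Σ ν·ξ):
  U: 696.2 − 1(211.6) = 484.6
  Q: 0 + 1(211.6) − 1(57.99) = 153.7
  R: 0 + 1(57.99) = 57.99
Total out = 696.2 mol/s; y_Q = 153.7 / 696.2 = 0.2207.

0.221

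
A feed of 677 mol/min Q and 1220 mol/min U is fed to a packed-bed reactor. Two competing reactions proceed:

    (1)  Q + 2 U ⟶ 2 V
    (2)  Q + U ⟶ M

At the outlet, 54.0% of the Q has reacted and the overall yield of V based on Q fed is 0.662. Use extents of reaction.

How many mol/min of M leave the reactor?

Yield of V: 2ξ₁ / 677 = 0.662 → ξ₁ = 224.1 mol/min.
Conversion of Q: 1ξ₁ + 1ξ₂ = 0.54 × 677 = 365.6 → ξ₂ = 141.5 mol/min.
Outlet amounts (n = n₀ + Σ ν·ξ):
  Q: 677 − 1(224.1) − 1(141.5) = 311.4
  U: 1220 − 2(224.1) − 1(141.5) = 630.3
  V: 0 + 2(224.1) = 448.2
  M: 0 + 1(141.5) = 141.5

141 mol/min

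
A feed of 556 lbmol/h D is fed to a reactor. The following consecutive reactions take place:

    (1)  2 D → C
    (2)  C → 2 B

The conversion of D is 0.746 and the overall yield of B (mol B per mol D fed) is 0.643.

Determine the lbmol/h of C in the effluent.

28.6 lbmol/h

Conversion of D: D consumed = 2ξ₁ = 0.746 × 556 → ξ₁ = 207.4 lbmol/h.
Yield of B: 2ξ₂ / 556 = 0.643 → ξ₂ = 178.8 lbmol/h.
Outlet amounts (n = n₀ + Σ ν·ξ):
  D: 556 − 2(207.4) = 141.2
  C: 0 + 1(207.4) − 1(178.8) = 28.63
  B: 0 + 2(178.8) = 357.5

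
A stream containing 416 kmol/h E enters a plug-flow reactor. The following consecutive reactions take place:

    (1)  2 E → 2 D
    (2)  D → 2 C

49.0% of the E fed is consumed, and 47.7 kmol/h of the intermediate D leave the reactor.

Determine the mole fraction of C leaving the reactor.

Conversion of E: E consumed = 2ξ₁ = 0.49 × 416 → ξ₁ = 101.9 kmol/h.
D balance: n_D = 0 + 2ξ₁ − 1ξ₂ = 47.7 → ξ₂ = (2·101.9 − 47.7)/1 = 156.1 kmol/h.
Outlet amounts (n = n₀ + Σ ν·ξ):
  E: 416 − 2(101.9) = 212.2
  D: 0 + 2(101.9) − 1(156.1) = 47.7
  C: 0 + 2(156.1) = 312.3
Total out = 572.1 kmol/h; y_C = 312.3 / 572.1 = 0.5458.

0.546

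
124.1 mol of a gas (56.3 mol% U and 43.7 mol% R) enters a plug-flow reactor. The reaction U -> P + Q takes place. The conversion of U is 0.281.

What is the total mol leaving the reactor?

144 mol

U reacted = 0.281 × 69.87 = 19.63 mol; ν_U = −1, so ξ = 19.63/1 = 19.63 mol.
Outlet amounts (n = n₀ + ν ξ):
  U: 69.87 − 1(19.63) = 50.24
  P: 0 + 1(19.63) = 19.63
  Q: 0 + 1(19.63) = 19.63
  R: 54.23 (inert)
Total out = 50.24 + 19.63 + 19.63 + 54.23 = 143.7 mol.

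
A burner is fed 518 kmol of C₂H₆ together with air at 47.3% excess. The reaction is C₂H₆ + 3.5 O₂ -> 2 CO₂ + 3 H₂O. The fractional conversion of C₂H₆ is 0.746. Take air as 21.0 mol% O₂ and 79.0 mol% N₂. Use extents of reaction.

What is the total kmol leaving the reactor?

Stoichiometric O₂ = 3.5 × 518 = 1813 kmol; O₂ fed = 1813 × 1.473 = 2671 kmol.
N₂ fed = 2671 × 79/21 = 10050 kmol.
Fuel reacted = 0.746 × 518 → ξ = 386.4 kmol.
Outlet (n = n₀ + ν ξ):
  C₂H₆: 518 − 1(386.4) = 131.6
  O₂: 2671 − 3.5(386.4) = 1318
  N₂: 10050 (inert)
  CO₂: 0 + 2(386.4) = 772.9
  H₂O: 0 + 3(386.4) = 1159
Total out = 131.6 + 1318 + 10050 + 772.9 + 1159 = 13430 kmol.

13400 kmol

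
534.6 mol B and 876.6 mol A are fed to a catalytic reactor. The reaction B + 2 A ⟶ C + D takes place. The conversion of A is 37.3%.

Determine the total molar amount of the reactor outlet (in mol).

A reacted = 0.373 × 876.6 = 327 mol; ν_A = −2, so ξ = 327/2 = 163.5 mol.
Outlet amounts (n = n₀ + ν ξ):
  B: 534.6 − 1(163.5) = 371.1
  A: 876.6 − 2(163.5) = 549.6
  C: 0 + 1(163.5) = 163.5
  D: 0 + 1(163.5) = 163.5
Total out = 371.1 + 549.6 + 163.5 + 163.5 = 1248 mol.

1250 mol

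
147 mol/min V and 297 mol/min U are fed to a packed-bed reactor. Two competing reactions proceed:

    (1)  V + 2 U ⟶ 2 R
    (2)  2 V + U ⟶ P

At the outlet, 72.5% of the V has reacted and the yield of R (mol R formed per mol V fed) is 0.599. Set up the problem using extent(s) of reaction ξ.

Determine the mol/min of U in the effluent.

Yield of R: 2ξ₁ / 147 = 0.599 → ξ₁ = 44.03 mol/min.
Conversion of V: 1ξ₁ + 2ξ₂ = 0.725 × 147 = 106.6 → ξ₂ = 31.27 mol/min.
Outlet amounts (n = n₀ + Σ ν·ξ):
  V: 147 − 1(44.03) − 2(31.27) = 40.42
  U: 297 − 2(44.03) − 1(31.27) = 177.7
  R: 0 + 2(44.03) = 88.05
  P: 0 + 1(31.27) = 31.27

178 mol/min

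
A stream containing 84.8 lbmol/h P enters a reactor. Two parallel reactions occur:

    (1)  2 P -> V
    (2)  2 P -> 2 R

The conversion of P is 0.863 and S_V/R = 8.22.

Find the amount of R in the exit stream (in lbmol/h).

4.2 lbmol/h

Conversion of P: P consumed = 0.863 × 84.8 = 73.18 lbmol/h = 2ξ₁ + 2ξ₂.
Selectivity: 1ξ₁ / (2ξ₂) = 8.22 → ξ₁ = 16.44 ξ₂.
Substitute: (2·16.44 + 2) ξ₂ = 73.18 → ξ₂ = 2.098 lbmol/h, ξ₁ = 34.49 lbmol/h.
Outlet amounts (n = n₀ + Σ ν·ξ):
  P: 84.8 − 2(34.49) − 2(2.098) = 11.62
  V: 0 + 1(34.49) = 34.49
  R: 0 + 2(2.098) = 4.196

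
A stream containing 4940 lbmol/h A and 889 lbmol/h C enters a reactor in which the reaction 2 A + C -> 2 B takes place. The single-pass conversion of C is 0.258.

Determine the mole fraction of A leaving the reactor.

C reacted = 0.258 × 889 = 229.4 lbmol/h; ν_C = −1, so ξ = 229.4/1 = 229.4 lbmol/h.
Outlet amounts (n = n₀ + ν ξ):
  A: 4940 − 2(229.4) = 4481
  C: 889 − 1(229.4) = 659.6
  B: 0 + 2(229.4) = 458.7
Total out = 5600 lbmol/h; y_A = 4481 / 5600 = 0.8003.

0.8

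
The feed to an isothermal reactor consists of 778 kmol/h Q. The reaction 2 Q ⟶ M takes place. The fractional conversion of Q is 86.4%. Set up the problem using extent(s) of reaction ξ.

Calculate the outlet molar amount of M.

Q reacted = 0.864 × 778 = 672.2 kmol/h; ν_Q = −2, so ξ = 672.2/2 = 336.1 kmol/h.
Outlet amounts (n = n₀ + ν ξ):
  Q: 778 − 2(336.1) = 105.8
  M: 0 + 1(336.1) = 336.1

336 kmol/h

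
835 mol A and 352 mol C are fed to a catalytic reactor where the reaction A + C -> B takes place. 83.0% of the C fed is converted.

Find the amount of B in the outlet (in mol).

292 mol

C reacted = 0.83 × 352 = 292.2 mol; ν_C = −1, so ξ = 292.2/1 = 292.2 mol.
Outlet amounts (n = n₀ + ν ξ):
  A: 835 − 1(292.2) = 542.8
  C: 352 − 1(292.2) = 59.84
  B: 0 + 1(292.2) = 292.2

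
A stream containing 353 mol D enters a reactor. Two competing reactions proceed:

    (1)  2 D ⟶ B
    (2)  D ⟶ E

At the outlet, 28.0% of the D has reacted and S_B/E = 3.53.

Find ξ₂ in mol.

ξ₂ = 12.3 mol

Conversion of D: D consumed = 0.28 × 353 = 98.84 mol = 2ξ₁ + 1ξ₂.
Selectivity: 1ξ₁ / (1ξ₂) = 3.53 → ξ₁ = 3.53 ξ₂.
Substitute: (2·3.53 + 1) ξ₂ = 98.84 → ξ₂ = 12.26 mol, ξ₁ = 43.29 mol.
Outlet amounts (n = n₀ + Σ ν·ξ):
  D: 353 − 2(43.29) − 1(12.26) = 254.2
  B: 0 + 1(43.29) = 43.29
  E: 0 + 1(12.26) = 12.26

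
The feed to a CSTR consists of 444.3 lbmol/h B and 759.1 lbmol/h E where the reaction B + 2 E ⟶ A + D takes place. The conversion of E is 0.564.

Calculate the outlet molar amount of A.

E reacted = 0.564 × 759.1 = 428.1 lbmol/h; ν_E = −2, so ξ = 428.1/2 = 214.1 lbmol/h.
Outlet amounts (n = n₀ + ν ξ):
  B: 444.3 − 1(214.1) = 230.2
  E: 759.1 − 2(214.1) = 331
  A: 0 + 1(214.1) = 214.1
  D: 0 + 1(214.1) = 214.1

214 lbmol/h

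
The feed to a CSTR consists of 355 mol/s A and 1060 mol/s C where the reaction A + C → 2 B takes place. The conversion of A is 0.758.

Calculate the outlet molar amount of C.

791 mol/s

A reacted = 0.758 × 355 = 269.1 mol/s; ν_A = −1, so ξ = 269.1/1 = 269.1 mol/s.
Outlet amounts (n = n₀ + ν ξ):
  A: 355 − 1(269.1) = 85.91
  C: 1060 − 1(269.1) = 790.9
  B: 0 + 2(269.1) = 538.2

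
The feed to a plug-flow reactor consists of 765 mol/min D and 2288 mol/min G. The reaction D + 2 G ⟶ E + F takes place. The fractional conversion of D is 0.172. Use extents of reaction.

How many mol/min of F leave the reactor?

D reacted = 0.172 × 765 = 131.6 mol/min; ν_D = −1, so ξ = 131.6/1 = 131.6 mol/min.
Outlet amounts (n = n₀ + ν ξ):
  D: 765 − 1(131.6) = 633.4
  G: 2288 − 2(131.6) = 2025
  E: 0 + 1(131.6) = 131.6
  F: 0 + 1(131.6) = 131.6

132 mol/min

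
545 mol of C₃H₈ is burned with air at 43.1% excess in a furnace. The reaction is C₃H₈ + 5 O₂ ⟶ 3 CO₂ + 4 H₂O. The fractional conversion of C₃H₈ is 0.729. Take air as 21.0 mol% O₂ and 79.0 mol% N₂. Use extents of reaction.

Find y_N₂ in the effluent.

Stoichiometric O₂ = 5 × 545 = 2725 mol; O₂ fed = 2725 × 1.431 = 3899 mol.
N₂ fed = 3899 × 79/21 = 14670 mol.
Fuel reacted = 0.729 × 545 → ξ = 397.3 mol.
Outlet (n = n₀ + ν ξ):
  C₃H₈: 545 − 1(397.3) = 147.7
  O₂: 3899 − 5(397.3) = 1913
  N₂: 14670 (inert)
  CO₂: 0 + 3(397.3) = 1192
  H₂O: 0 + 4(397.3) = 1589
Total out = 19510 mol; y_N₂ = 14670 / 19510 = 0.7518.

0.752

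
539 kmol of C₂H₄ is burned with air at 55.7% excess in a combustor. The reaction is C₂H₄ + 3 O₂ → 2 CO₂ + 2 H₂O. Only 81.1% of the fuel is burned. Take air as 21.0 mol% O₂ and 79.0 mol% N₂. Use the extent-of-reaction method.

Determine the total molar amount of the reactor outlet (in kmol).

12500 kmol

Stoichiometric O₂ = 3 × 539 = 1617 kmol; O₂ fed = 1617 × 1.557 = 2518 kmol.
N₂ fed = 2518 × 79/21 = 9471 kmol.
Fuel reacted = 0.811 × 539 → ξ = 437.1 kmol.
Outlet (n = n₀ + ν ξ):
  C₂H₄: 539 − 1(437.1) = 101.9
  O₂: 2518 − 3(437.1) = 1206
  N₂: 9471 (inert)
  CO₂: 0 + 2(437.1) = 874.3
  H₂O: 0 + 2(437.1) = 874.3
Total out = 101.9 + 1206 + 9471 + 874.3 + 874.3 = 12530 kmol.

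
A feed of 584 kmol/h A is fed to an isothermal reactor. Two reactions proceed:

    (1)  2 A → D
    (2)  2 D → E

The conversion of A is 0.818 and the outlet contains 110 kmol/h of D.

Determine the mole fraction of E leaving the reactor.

Conversion of A: A consumed = 2ξ₁ = 0.818 × 584 → ξ₁ = 238.9 kmol/h.
D balance: n_D = 0 + 1ξ₁ − 2ξ₂ = 110 → ξ₂ = (1·238.9 − 110)/2 = 64.43 kmol/h.
Outlet amounts (n = n₀ + Σ ν·ξ):
  A: 584 − 2(238.9) = 106.3
  D: 0 + 1(238.9) − 2(64.43) = 110
  E: 0 + 1(64.43) = 64.43
Total out = 280.7 kmol/h; y_E = 64.43 / 280.7 = 0.2295.

0.23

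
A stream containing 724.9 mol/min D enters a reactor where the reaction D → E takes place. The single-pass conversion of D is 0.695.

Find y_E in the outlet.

0.695

D reacted = 0.695 × 724.9 = 503.8 mol/min; ν_D = −1, so ξ = 503.8/1 = 503.8 mol/min.
Outlet amounts (n = n₀ + ν ξ):
  D: 724.9 − 1(503.8) = 221.1
  E: 0 + 1(503.8) = 503.8
Total out = 724.9 mol/min; y_E = 503.8 / 724.9 = 0.695.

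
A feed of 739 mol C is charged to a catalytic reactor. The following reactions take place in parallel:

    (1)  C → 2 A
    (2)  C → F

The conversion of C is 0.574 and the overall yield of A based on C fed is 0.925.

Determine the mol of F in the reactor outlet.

Yield of A: 2ξ₁ / 739 = 0.925 → ξ₁ = 341.8 mol.
Conversion of C: 1ξ₁ + 1ξ₂ = 0.574 × 739 = 424.2 → ξ₂ = 82.4 mol.
Outlet amounts (n = n₀ + Σ ν·ξ):
  C: 739 − 1(341.8) − 1(82.4) = 314.8
  A: 0 + 2(341.8) = 683.6
  F: 0 + 1(82.4) = 82.4

82.4 mol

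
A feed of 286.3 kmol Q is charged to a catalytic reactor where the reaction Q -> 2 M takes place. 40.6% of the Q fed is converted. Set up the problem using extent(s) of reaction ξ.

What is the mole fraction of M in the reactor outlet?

0.578

Q reacted = 0.406 × 286.3 = 116.2 kmol; ν_Q = −1, so ξ = 116.2/1 = 116.2 kmol.
Outlet amounts (n = n₀ + ν ξ):
  Q: 286.3 − 1(116.2) = 170.1
  M: 0 + 2(116.2) = 232.5
Total out = 402.5 kmol; y_M = 232.5 / 402.5 = 0.5775.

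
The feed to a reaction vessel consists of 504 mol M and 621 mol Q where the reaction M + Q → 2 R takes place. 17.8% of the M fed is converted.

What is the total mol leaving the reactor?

1120 mol

M reacted = 0.178 × 504 = 89.71 mol; ν_M = −1, so ξ = 89.71/1 = 89.71 mol.
Outlet amounts (n = n₀ + ν ξ):
  M: 504 − 1(89.71) = 414.3
  Q: 621 − 1(89.71) = 531.3
  R: 0 + 2(89.71) = 179.4
Total out = 414.3 + 531.3 + 179.4 = 1125 mol.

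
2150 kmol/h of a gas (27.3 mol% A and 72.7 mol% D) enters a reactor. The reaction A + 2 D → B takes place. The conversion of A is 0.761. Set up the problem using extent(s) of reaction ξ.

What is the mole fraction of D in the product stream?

0.533

A reacted = 0.761 × 587 = 446.7 kmol/h; ν_A = −1, so ξ = 446.7/1 = 446.7 kmol/h.
Outlet amounts (n = n₀ + ν ξ):
  A: 587 − 1(446.7) = 140.3
  D: 1563 − 2(446.7) = 669.7
  B: 0 + 1(446.7) = 446.7
Total out = 1257 kmol/h; y_D = 669.7 / 1257 = 0.5329.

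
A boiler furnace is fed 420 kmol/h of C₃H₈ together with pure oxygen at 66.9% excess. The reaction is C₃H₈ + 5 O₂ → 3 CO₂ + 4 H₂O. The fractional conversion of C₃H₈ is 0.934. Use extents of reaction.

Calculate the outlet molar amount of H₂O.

1570 kmol/h

Stoichiometric O₂ = 5 × 420 = 2100 kmol/h; O₂ fed = 2100 × 1.669 = 3505 kmol/h.
Fuel reacted = 0.934 × 420 → ξ = 392.3 kmol/h.
Outlet (n = n₀ + ν ξ):
  C₃H₈: 420 − 1(392.3) = 27.72
  O₂: 3505 − 5(392.3) = 1544
  CO₂: 0 + 3(392.3) = 1177
  H₂O: 0 + 4(392.3) = 1569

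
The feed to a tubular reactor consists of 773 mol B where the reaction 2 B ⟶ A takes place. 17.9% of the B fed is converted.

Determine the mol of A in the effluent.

69.2 mol

B reacted = 0.179 × 773 = 138.4 mol; ν_B = −2, so ξ = 138.4/2 = 69.18 mol.
Outlet amounts (n = n₀ + ν ξ):
  B: 773 − 2(69.18) = 634.6
  A: 0 + 1(69.18) = 69.18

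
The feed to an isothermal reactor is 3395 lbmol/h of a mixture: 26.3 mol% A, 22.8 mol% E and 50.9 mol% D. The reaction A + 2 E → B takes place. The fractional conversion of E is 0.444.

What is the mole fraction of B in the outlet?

0.0563

E reacted = 0.444 × 774.1 = 343.7 lbmol/h; ν_E = −2, so ξ = 343.7/2 = 171.8 lbmol/h.
Outlet amounts (n = n₀ + ν ξ):
  A: 892.9 − 1(171.8) = 721
  E: 774.1 − 2(171.8) = 430.4
  B: 0 + 1(171.8) = 171.8
  D: 1728 (inert)
Total out = 3051 lbmol/h; y_B = 171.8 / 3051 = 0.05632.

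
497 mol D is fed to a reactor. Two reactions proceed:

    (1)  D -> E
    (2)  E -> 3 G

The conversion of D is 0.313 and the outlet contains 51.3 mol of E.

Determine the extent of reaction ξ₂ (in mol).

Conversion of D: D consumed = 1ξ₁ = 0.313 × 497 → ξ₁ = 155.6 mol.
E balance: n_E = 0 + 1ξ₁ − 1ξ₂ = 51.3 → ξ₂ = (1·155.6 − 51.3)/1 = 104.3 mol.
Outlet amounts (n = n₀ + Σ ν·ξ):
  D: 497 − 1(155.6) = 341.4
  E: 0 + 1(155.6) − 1(104.3) = 51.3
  G: 0 + 3(104.3) = 312.8

ξ₂ = 104 mol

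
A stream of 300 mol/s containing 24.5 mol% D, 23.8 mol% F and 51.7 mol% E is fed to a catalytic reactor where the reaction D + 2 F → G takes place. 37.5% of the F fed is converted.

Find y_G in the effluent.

0.049

F reacted = 0.375 × 71.4 = 26.78 mol/s; ν_F = −2, so ξ = 26.78/2 = 13.39 mol/s.
Outlet amounts (n = n₀ + ν ξ):
  D: 73.5 − 1(13.39) = 60.11
  F: 71.4 − 2(13.39) = 44.62
  G: 0 + 1(13.39) = 13.39
  E: 155.1 (inert)
Total out = 273.2 mol/s; y_G = 13.39 / 273.2 = 0.049.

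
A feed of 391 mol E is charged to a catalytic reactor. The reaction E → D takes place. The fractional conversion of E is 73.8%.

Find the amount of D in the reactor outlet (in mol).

E reacted = 0.738 × 391 = 288.6 mol; ν_E = −1, so ξ = 288.6/1 = 288.6 mol.
Outlet amounts (n = n₀ + ν ξ):
  E: 391 − 1(288.6) = 102.4
  D: 0 + 1(288.6) = 288.6

289 mol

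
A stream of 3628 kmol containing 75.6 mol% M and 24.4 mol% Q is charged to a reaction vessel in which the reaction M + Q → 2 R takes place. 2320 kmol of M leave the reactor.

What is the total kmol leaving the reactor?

For M: n = n₀ − 1ξ → 2320 = 2743 − 1ξ, giving ξ = 422.8 kmol.
Outlet amounts (n = n₀ + ν ξ):
  M: 2743 − 1(422.8) = 2320
  Q: 885.2 − 1(422.8) = 462.5
  R: 0 + 2(422.8) = 845.5
Total out = 2320 + 462.5 + 845.5 = 3628 kmol.

3630 kmol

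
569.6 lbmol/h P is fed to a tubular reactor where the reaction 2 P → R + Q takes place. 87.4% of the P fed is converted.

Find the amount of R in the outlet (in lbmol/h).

P reacted = 0.874 × 569.6 = 497.8 lbmol/h; ν_P = −2, so ξ = 497.8/2 = 248.9 lbmol/h.
Outlet amounts (n = n₀ + ν ξ):
  P: 569.6 − 2(248.9) = 71.77
  R: 0 + 1(248.9) = 248.9
  Q: 0 + 1(248.9) = 248.9

249 lbmol/h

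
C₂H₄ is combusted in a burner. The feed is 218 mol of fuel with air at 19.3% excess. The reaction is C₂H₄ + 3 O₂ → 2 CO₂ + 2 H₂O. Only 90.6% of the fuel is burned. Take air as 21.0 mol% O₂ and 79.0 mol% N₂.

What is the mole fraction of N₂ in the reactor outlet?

Stoichiometric O₂ = 3 × 218 = 654 mol; O₂ fed = 654 × 1.193 = 780.2 mol.
N₂ fed = 780.2 × 79/21 = 2935 mol.
Fuel reacted = 0.906 × 218 → ξ = 197.5 mol.
Outlet (n = n₀ + ν ξ):
  C₂H₄: 218 − 1(197.5) = 20.49
  O₂: 780.2 − 3(197.5) = 187.7
  N₂: 2935 (inert)
  CO₂: 0 + 2(197.5) = 395
  H₂O: 0 + 2(197.5) = 395
Total out = 3933 mol; y_N₂ = 2935 / 3933 = 0.7462.

0.746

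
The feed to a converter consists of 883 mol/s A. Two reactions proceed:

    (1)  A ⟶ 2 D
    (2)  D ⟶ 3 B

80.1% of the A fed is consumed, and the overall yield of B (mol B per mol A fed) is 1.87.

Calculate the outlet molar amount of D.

Conversion of A: A consumed = 1ξ₁ = 0.801 × 883 → ξ₁ = 707.3 mol/s.
Yield of B: 3ξ₂ / 883 = 1.87 → ξ₂ = 550.4 mol/s.
Outlet amounts (n = n₀ + Σ ν·ξ):
  A: 883 − 1(707.3) = 175.7
  D: 0 + 2(707.3) − 1(550.4) = 864.2
  B: 0 + 3(550.4) = 1651

864 mol/s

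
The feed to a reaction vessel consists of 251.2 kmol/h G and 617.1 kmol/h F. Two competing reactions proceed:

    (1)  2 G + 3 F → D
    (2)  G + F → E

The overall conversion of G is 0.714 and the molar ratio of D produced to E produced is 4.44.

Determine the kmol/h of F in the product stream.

357 kmol/h

Conversion of G: G consumed = 0.714 × 251.2 = 179.4 kmol/h = 2ξ₁ + 1ξ₂.
Selectivity: 1ξ₁ / (1ξ₂) = 4.44 → ξ₁ = 4.44 ξ₂.
Substitute: (2·4.44 + 1) ξ₂ = 179.4 → ξ₂ = 18.15 kmol/h, ξ₁ = 80.6 kmol/h.
Outlet amounts (n = n₀ + Σ ν·ξ):
  G: 251.2 − 2(80.6) − 1(18.15) = 71.84
  F: 617.1 − 3(80.6) − 1(18.15) = 357.1
  D: 0 + 1(80.6) = 80.6
  E: 0 + 1(18.15) = 18.15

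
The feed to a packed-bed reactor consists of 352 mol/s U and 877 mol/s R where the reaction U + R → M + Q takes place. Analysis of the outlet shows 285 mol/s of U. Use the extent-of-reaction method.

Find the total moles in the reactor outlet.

1230 mol/s

For U: n = n₀ − 1ξ → 285 = 352 − 1ξ, giving ξ = 67 mol/s.
Outlet amounts (n = n₀ + ν ξ):
  U: 352 − 1(67) = 285
  R: 877 − 1(67) = 810
  M: 0 + 1(67) = 67
  Q: 0 + 1(67) = 67
Total out = 285 + 810 + 67 + 67 = 1229 mol/s.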